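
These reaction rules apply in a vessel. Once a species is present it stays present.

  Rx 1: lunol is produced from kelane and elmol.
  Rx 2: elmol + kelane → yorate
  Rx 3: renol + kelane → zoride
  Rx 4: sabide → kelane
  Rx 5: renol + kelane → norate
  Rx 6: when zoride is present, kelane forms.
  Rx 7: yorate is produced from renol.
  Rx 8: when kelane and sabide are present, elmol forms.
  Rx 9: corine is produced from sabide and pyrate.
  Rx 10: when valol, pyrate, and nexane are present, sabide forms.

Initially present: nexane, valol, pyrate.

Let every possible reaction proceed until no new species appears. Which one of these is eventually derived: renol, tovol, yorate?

yorate

valol, pyrate, and nexane present → sabide forms (Rx 10).
sabide present → kelane forms (Rx 4).
kelane and sabide present → elmol forms (Rx 8).
elmol and kelane present → yorate forms (Rx 2).
No rule produces tovol, and it is not given. No rule produces renol, and it is not given.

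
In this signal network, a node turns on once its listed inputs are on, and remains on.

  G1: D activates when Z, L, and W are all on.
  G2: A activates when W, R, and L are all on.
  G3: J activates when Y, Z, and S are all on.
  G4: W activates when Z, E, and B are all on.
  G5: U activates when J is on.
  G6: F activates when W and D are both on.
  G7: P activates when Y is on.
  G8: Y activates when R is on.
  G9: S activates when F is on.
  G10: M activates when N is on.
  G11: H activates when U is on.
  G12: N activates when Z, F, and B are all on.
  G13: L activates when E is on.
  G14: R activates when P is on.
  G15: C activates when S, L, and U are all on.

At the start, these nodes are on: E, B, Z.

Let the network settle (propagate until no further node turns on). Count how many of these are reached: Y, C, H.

0

Y would need R (G8), but R never turns on.
C would need S, L, and U (G15), but U never turns on.
H would need U (G11), but U never turns on.
None of the 3 are reached.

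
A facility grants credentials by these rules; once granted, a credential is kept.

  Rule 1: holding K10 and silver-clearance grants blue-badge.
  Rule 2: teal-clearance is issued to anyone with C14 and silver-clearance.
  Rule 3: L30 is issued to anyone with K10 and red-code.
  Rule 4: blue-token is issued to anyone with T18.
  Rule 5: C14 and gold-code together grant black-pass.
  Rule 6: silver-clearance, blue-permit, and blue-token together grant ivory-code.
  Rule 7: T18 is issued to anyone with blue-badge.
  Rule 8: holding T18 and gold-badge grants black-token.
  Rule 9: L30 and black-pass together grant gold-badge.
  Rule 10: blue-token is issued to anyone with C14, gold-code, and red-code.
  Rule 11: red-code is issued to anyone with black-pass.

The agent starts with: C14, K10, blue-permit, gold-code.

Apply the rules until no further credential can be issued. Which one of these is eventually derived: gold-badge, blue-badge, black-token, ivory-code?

Holding C14 and gold-code grants black-pass (Rule 5).
Holding black-pass grants red-code (Rule 11).
Holding K10 and red-code grants L30 (Rule 3).
Holding L30 and black-pass grants gold-badge (Rule 9).
ivory-code would need silver-clearance, blue-permit, and blue-token (Rule 6), but silver-clearance is never granted. blue-badge would need K10 and silver-clearance (Rule 1), but silver-clearance is never granted. black-token would need T18 and gold-badge (Rule 8), but T18 is never granted.

gold-badge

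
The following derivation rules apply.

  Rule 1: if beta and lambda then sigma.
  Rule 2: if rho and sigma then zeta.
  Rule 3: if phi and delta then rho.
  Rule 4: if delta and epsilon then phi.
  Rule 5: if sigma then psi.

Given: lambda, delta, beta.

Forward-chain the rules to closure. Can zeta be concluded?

No

zeta would need rho and sigma (Rule 2), but rho is never established.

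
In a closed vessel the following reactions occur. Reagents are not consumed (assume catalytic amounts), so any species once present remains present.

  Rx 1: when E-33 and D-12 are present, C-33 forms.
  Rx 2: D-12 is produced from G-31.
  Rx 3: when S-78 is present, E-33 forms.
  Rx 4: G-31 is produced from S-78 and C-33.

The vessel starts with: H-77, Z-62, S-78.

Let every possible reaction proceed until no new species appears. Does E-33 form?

S-78 present → E-33 forms (Rx 3).

Yes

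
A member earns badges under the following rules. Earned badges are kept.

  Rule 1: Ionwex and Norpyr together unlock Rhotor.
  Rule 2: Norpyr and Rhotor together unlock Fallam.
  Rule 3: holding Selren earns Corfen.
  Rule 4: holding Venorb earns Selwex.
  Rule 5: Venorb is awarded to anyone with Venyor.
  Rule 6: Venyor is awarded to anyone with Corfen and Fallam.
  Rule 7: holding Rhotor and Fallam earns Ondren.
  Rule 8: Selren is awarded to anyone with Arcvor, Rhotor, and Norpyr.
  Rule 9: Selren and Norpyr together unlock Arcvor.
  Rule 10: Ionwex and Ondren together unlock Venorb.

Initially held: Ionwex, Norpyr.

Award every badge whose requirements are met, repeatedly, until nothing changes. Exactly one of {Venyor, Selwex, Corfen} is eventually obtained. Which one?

With Ionwex and Norpyr, Rhotor is earned (Rule 1).
With Norpyr and Rhotor, Fallam is earned (Rule 2).
With Rhotor and Fallam, Ondren is earned (Rule 7).
With Ionwex and Ondren, Venorb is earned (Rule 10).
With Venorb, Selwex is earned (Rule 4).
Corfen would need Selren (Rule 3), but Selren is never earned. Venyor would need Corfen and Fallam (Rule 6), but Corfen is never earned.

Selwex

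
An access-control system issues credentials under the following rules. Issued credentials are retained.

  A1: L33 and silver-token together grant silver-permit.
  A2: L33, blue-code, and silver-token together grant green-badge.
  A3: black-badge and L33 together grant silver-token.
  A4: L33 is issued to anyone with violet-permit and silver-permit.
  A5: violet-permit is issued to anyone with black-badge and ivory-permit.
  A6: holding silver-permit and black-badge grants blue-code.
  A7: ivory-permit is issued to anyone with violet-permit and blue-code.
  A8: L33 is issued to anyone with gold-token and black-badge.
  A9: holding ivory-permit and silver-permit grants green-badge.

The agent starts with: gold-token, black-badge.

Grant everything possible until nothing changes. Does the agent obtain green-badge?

Yes

Holding gold-token and black-badge grants L33 (A8).
Holding black-badge and L33 grants silver-token (A3).
Holding L33 and silver-token grants silver-permit (A1).
Holding silver-permit and black-badge grants blue-code (A6).
Holding L33, blue-code, and silver-token grants green-badge (A2).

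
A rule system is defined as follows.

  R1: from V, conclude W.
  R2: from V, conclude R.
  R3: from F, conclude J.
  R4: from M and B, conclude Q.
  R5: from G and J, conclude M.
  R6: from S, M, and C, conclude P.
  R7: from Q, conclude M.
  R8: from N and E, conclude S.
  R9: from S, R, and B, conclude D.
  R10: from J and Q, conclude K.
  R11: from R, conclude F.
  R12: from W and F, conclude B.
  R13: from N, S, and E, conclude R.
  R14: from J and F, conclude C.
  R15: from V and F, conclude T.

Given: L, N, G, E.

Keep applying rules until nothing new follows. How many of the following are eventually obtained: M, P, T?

From N and E, R8 gives S.
From N, S, and E, R13 gives R.
R holds, so F follows (R11).
F holds, so J follows (R3).
From J and F, R14 gives C.
From G and J, R5 gives M.
From S, M, and C, R6 gives P.
M: reached.
P: reached.
T would need V and F (R15), but V is never established.
Reached: M and P — 2 of the 3.

2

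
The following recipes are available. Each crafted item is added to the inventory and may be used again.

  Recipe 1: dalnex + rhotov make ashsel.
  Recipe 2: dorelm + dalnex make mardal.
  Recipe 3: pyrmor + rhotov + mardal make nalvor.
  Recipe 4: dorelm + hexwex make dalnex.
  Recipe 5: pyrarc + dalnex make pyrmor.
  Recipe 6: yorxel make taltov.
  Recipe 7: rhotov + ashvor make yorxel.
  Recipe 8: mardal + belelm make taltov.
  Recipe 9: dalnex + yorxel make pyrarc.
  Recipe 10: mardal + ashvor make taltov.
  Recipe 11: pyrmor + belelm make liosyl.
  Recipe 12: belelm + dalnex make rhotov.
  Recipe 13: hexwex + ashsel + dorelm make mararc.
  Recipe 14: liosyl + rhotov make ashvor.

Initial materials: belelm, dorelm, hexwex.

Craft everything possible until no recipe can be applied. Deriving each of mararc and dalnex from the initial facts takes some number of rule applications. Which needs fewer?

dalnex

dalnex: Using Recipe 4, dorelm and hexwex make dalnex. [1 rule application]
mararc: dorelm + hexwex → dalnex (Recipe 4). belelm + dalnex → rhotov (Recipe 12). dalnex + rhotov → ashsel (Recipe 1). Using Recipe 13, hexwex, ashsel, and dorelm make mararc. [4 rule applications]
dalnex needs fewer.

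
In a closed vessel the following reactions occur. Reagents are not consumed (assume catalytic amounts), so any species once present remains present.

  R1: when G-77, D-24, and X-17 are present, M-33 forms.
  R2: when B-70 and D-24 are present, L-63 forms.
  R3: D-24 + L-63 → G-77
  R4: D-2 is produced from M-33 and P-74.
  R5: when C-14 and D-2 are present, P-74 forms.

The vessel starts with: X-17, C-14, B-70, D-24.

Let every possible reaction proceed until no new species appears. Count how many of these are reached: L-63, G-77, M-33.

B-70 and D-24 present → L-63 forms (R2).
D-24 and L-63 present → G-77 forms (R3).
G-77, D-24, and X-17 present → M-33 forms (R1).
L-63: reached.
G-77: reached.
M-33: reached.
All 3 are reached.

3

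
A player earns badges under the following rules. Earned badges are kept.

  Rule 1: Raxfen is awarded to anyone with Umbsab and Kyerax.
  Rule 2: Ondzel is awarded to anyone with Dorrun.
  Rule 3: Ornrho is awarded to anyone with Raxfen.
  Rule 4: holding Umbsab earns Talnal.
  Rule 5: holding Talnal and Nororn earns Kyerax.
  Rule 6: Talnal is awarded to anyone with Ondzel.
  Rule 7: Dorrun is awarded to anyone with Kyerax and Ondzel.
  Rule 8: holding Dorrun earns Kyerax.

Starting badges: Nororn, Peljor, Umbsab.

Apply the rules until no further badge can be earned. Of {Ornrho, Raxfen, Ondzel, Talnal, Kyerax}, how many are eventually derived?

With Umbsab, Talnal is earned (Rule 4).
With Talnal and Nororn, Kyerax is earned (Rule 5).
With Umbsab and Kyerax, Raxfen is earned (Rule 1).
With Raxfen, Ornrho is earned (Rule 3).
Ornrho: reached.
Raxfen: reached.
Ondzel would need Dorrun (Rule 2), but Dorrun is never earned.
Talnal: reached.
Kyerax: reached.
Reached: Ornrho, Raxfen, Talnal, and Kyerax — 4 of the 5.

4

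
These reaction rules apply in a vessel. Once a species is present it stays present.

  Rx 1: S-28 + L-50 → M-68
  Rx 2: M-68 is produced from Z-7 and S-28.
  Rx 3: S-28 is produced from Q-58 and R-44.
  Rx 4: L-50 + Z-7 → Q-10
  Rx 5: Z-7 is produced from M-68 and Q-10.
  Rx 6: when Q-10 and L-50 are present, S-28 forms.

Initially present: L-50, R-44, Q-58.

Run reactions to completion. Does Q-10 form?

Q-10 would need L-50 and Z-7 (Rx 4), but Z-7 never forms.

No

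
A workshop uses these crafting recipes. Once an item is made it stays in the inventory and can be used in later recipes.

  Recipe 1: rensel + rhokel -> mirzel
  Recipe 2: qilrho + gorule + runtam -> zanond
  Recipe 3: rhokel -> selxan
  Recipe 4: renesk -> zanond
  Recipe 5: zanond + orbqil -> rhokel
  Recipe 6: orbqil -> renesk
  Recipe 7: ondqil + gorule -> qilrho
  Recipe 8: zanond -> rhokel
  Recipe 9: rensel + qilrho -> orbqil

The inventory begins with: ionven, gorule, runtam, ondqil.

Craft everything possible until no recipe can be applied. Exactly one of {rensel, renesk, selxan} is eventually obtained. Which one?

Using Recipe 7, ondqil and gorule make qilrho.
qilrho + gorule + runtam -> zanond (Recipe 2).
Using Recipe 8, zanond makes rhokel.
rhokel -> selxan (Recipe 3).
renesk would need orbqil (Recipe 6), but orbqil is never obtained. No rule produces rensel, and it is not given.

selxan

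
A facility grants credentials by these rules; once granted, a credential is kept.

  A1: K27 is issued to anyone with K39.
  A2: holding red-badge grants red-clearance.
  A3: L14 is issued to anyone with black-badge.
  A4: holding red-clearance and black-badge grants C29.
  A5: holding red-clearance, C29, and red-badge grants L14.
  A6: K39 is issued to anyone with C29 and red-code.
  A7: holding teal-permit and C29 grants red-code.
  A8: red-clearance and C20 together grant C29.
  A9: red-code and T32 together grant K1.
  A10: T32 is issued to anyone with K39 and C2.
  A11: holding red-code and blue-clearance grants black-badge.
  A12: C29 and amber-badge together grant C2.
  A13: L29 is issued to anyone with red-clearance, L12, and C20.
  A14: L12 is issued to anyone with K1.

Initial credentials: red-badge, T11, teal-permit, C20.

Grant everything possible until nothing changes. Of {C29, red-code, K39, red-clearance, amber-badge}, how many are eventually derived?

4

Holding red-badge grants red-clearance (A2).
Holding red-clearance and C20 grants C29 (A8).
Holding teal-permit and C29 grants red-code (A7).
Holding C29 and red-code grants K39 (A6).
C29: reached.
red-code: reached.
K39: reached.
red-clearance: reached.
No rule produces amber-badge, and it is not given.
Reached: C29, red-code, K39, and red-clearance — 4 of the 5.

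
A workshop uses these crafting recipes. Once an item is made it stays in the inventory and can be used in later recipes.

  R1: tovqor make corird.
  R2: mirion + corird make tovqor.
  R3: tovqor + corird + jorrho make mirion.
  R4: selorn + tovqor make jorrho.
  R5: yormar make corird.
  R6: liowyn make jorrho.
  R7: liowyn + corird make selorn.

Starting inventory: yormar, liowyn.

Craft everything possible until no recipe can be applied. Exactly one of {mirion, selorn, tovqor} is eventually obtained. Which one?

Using R5, yormar makes corird.
liowyn + corird → selorn (R7).
tovqor would need mirion and corird (R2), but mirion is never obtained. mirion would need tovqor, corird, and jorrho (R3), but tovqor is never obtained.

selorn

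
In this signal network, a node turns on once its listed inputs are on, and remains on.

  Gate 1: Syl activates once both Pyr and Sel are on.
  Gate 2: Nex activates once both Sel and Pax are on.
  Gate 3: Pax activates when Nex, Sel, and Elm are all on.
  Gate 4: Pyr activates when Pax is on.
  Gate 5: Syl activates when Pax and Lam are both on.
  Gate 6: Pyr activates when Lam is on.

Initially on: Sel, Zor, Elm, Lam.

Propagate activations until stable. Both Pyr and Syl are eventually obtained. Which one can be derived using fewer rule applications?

Pyr: Gate 6: Lam on → Pyr on. [1 rule application]
Syl: Gate 6: Lam on → Pyr on. Gate 1: Pyr and Sel on → Syl on. [2 rule applications]
Pyr needs fewer.

Pyr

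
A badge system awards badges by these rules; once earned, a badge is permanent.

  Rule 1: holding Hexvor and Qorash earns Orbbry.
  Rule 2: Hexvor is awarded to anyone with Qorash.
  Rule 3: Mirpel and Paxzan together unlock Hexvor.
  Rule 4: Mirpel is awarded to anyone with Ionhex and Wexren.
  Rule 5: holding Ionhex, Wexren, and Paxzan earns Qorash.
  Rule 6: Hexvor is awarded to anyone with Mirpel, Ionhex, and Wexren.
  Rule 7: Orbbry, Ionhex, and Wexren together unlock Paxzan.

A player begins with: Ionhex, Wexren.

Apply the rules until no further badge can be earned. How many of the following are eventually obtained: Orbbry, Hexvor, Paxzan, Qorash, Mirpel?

With Ionhex and Wexren, Mirpel is earned (Rule 4).
With Mirpel, Ionhex, and Wexren, Hexvor is earned (Rule 6).
Orbbry would need Hexvor and Qorash (Rule 1), but Qorash is never earned.
Hexvor: reached.
Paxzan would need Orbbry, Ionhex, and Wexren (Rule 7), but Orbbry is never earned.
Qorash would need Ionhex, Wexren, and Paxzan (Rule 5), but Paxzan is never earned.
Mirpel: reached.
Reached: Hexvor and Mirpel — 2 of the 5.

2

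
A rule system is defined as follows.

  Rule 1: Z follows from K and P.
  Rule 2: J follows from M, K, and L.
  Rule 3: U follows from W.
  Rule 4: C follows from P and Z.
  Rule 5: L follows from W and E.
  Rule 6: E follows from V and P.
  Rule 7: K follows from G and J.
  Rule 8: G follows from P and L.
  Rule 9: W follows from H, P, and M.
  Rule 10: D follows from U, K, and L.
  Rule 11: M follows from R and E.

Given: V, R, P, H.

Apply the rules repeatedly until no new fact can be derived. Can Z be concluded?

Z would need K and P (Rule 1), but K is never established.

No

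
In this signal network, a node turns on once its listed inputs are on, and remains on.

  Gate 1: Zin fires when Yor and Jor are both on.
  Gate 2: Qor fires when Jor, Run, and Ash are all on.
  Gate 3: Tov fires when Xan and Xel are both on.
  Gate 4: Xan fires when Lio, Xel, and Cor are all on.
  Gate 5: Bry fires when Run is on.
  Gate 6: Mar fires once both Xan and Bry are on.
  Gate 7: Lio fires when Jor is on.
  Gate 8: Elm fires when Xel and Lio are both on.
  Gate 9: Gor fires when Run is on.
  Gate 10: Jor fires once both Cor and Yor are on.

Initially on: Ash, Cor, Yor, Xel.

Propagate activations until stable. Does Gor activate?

No

Gor would need Run (Gate 9), but Run never turns on.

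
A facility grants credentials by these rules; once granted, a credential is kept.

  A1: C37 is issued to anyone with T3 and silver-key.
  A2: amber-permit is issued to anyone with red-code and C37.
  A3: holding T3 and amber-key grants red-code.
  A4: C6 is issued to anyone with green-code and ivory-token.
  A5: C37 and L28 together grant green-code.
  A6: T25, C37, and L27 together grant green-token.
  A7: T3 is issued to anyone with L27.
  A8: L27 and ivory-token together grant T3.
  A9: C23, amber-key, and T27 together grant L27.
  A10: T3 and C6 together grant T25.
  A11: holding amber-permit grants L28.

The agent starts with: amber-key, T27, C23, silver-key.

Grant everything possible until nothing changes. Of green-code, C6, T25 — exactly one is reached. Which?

green-code

Holding C23, amber-key, and T27 grants L27 (A9).
Holding L27 grants T3 (A7).
Holding T3 and amber-key grants red-code (A3).
Holding T3 and silver-key grants C37 (A1).
Holding red-code and C37 grants amber-permit (A2).
Holding amber-permit grants L28 (A11).
Holding C37 and L28 grants green-code (A5).
T25 would need T3 and C6 (A10), but C6 is never granted. C6 would need green-code and ivory-token (A4), but ivory-token is never granted.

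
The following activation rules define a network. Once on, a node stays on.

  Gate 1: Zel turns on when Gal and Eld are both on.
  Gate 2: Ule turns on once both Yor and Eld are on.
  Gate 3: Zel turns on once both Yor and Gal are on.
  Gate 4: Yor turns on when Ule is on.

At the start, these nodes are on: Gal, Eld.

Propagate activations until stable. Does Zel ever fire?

Yes

Gal and Eld are on, so Zel turns on (Gate 1).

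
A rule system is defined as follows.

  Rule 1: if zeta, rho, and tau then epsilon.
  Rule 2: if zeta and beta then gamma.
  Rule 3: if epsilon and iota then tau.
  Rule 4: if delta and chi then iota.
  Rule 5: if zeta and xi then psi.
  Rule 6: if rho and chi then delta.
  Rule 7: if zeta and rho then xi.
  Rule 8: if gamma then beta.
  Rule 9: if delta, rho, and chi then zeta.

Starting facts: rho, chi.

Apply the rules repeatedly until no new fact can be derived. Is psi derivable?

Yes

rho and chi hold, so delta follows (Rule 6).
delta, rho, and chi hold, so zeta follows (Rule 9).
zeta and rho hold, so xi follows (Rule 7).
zeta and xi hold, so psi follows (Rule 5).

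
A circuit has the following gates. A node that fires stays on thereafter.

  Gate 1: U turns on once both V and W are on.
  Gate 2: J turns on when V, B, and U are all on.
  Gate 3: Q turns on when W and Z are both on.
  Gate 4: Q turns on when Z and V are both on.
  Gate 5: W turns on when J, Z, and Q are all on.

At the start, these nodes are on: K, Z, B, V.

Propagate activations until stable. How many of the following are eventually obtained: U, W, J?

0

U would need V and W (Gate 1), but W never turns on.
W would need J, Z, and Q (Gate 5), but J never turns on.
J would need V, B, and U (Gate 2), but U never turns on.
None of the 3 are reached.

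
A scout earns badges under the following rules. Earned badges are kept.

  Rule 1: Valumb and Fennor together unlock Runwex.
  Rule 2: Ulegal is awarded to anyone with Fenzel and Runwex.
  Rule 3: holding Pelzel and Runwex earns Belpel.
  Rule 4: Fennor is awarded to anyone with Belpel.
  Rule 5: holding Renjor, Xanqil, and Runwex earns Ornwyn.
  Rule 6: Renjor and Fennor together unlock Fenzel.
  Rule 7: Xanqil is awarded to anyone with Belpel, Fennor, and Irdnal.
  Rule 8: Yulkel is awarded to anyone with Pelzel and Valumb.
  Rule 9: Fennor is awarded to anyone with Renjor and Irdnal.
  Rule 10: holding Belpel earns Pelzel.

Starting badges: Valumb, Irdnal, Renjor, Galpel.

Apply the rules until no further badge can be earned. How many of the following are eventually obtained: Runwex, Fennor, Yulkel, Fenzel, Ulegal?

4

With Renjor and Irdnal, Fennor is earned (Rule 9).
With Renjor and Fennor, Fenzel is earned (Rule 6).
With Valumb and Fennor, Runwex is earned (Rule 1).
With Fenzel and Runwex, Ulegal is earned (Rule 2).
Runwex: reached.
Fennor: reached.
Yulkel would need Pelzel and Valumb (Rule 8), but Pelzel is never earned.
Fenzel: reached.
Ulegal: reached.
Reached: Runwex, Fennor, Fenzel, and Ulegal — 4 of the 5.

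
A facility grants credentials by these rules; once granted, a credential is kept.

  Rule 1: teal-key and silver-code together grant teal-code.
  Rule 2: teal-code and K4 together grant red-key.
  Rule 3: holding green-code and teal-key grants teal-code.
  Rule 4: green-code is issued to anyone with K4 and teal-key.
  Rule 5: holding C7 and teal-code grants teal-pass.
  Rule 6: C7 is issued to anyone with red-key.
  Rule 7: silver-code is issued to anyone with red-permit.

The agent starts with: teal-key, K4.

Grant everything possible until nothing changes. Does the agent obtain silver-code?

silver-code would need red-permit (Rule 7), but red-permit is never granted.

No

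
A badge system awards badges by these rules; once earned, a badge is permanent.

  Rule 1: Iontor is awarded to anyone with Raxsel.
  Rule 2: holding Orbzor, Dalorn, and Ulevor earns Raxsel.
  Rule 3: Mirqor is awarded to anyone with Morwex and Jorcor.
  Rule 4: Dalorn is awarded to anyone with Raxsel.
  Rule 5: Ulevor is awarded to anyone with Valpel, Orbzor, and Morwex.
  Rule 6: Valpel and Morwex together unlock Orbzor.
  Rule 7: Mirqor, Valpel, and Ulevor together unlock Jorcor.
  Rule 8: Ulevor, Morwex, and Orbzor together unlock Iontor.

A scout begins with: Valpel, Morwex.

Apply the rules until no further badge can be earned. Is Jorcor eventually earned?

Jorcor would need Mirqor, Valpel, and Ulevor (Rule 7), but Mirqor is never earned.

No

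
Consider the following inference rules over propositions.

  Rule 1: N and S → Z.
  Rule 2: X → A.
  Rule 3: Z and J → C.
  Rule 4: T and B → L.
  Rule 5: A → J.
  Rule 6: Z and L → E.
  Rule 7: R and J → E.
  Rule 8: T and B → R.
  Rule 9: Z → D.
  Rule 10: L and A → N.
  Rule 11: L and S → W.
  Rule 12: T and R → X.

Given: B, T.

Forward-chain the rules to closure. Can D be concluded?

No

D would need Z (Rule 9), but Z is never established.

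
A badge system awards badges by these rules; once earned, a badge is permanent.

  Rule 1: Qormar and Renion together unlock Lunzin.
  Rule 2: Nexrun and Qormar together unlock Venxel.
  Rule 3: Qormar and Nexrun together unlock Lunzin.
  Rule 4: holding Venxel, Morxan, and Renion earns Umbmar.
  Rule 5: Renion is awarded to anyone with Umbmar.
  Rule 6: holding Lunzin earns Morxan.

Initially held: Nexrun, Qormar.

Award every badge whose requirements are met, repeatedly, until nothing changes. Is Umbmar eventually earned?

Umbmar would need Venxel, Morxan, and Renion (Rule 4), but Renion is never earned.

No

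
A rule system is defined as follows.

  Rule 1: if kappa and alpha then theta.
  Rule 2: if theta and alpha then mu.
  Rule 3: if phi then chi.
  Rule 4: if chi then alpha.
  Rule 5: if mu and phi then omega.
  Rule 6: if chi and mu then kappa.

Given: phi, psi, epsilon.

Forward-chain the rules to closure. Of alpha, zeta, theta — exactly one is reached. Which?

phi holds, so chi follows (Rule 3).
From chi, Rule 4 gives alpha.
theta would need kappa and alpha (Rule 1), but kappa is never established. No rule produces zeta, and it is not given.

alpha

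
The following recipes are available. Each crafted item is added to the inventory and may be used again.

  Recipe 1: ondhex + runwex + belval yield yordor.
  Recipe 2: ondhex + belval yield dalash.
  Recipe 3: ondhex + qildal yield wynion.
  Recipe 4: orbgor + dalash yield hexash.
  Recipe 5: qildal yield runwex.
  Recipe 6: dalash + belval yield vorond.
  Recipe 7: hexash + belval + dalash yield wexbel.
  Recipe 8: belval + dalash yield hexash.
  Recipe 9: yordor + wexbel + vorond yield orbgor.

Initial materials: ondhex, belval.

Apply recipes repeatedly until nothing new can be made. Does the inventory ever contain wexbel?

Yes

ondhex + belval → dalash (Recipe 2).
Using Recipe 8, belval and dalash make hexash.
Using Recipe 7, hexash, belval, and dalash make wexbel.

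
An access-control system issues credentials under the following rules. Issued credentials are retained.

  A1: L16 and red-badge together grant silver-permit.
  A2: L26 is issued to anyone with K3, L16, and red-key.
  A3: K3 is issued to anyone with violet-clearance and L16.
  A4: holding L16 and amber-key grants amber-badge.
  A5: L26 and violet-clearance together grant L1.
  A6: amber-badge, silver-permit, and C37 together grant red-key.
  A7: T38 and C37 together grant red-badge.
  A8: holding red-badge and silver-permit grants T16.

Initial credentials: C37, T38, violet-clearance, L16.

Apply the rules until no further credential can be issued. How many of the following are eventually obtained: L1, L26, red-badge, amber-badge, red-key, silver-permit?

Holding T38 and C37 grants red-badge (A7).
Holding L16 and red-badge grants silver-permit (A1).
L1 would need L26 and violet-clearance (A5), but L26 is never granted.
L26 would need K3, L16, and red-key (A2), but red-key is never granted.
red-badge: reached.
amber-badge would need L16 and amber-key (A4), but amber-key is never granted.
red-key would need amber-badge, silver-permit, and C37 (A6), but amber-badge is never granted.
silver-permit: reached.
Reached: red-badge and silver-permit — 2 of the 6.

2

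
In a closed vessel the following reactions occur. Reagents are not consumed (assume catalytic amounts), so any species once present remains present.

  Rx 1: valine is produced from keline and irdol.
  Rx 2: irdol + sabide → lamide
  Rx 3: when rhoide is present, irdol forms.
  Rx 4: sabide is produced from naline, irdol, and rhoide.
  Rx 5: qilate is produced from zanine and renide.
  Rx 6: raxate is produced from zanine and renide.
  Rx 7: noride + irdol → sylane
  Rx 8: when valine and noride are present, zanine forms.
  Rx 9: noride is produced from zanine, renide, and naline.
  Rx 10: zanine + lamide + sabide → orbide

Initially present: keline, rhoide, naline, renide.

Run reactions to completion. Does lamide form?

rhoide present → irdol forms (Rx 3).
naline, irdol, and rhoide present → sabide forms (Rx 4).
irdol and sabide present → lamide forms (Rx 2).

Yes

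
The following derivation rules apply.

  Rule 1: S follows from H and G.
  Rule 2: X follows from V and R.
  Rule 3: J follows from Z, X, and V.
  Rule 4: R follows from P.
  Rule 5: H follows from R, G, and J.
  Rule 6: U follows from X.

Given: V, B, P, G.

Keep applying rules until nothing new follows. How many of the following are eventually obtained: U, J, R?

From P, Rule 4 gives R.
V and R hold, so X follows (Rule 2).
X holds, so U follows (Rule 6).
U: reached.
J would need Z, X, and V (Rule 3), but Z is never established.
R: reached.
Reached: U and R — 2 of the 3.

2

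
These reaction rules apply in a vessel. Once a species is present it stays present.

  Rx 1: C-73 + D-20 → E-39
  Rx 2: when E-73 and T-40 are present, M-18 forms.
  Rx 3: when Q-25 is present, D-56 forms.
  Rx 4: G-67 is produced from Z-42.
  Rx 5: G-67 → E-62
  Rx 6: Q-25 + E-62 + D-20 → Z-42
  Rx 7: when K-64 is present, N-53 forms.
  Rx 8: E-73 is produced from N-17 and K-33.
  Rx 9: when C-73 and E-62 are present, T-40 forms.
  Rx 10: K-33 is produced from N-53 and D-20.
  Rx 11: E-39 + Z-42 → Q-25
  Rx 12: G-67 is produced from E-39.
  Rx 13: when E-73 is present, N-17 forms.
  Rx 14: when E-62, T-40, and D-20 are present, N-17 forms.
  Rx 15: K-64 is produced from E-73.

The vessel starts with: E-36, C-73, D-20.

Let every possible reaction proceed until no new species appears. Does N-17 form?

C-73 and D-20 present → E-39 forms (Rx 1).
E-39 present → G-67 forms (Rx 12).
G-67 present → E-62 forms (Rx 5).
C-73 and E-62 present → T-40 forms (Rx 9).
E-62, T-40, and D-20 present → N-17 forms (Rx 14).

Yes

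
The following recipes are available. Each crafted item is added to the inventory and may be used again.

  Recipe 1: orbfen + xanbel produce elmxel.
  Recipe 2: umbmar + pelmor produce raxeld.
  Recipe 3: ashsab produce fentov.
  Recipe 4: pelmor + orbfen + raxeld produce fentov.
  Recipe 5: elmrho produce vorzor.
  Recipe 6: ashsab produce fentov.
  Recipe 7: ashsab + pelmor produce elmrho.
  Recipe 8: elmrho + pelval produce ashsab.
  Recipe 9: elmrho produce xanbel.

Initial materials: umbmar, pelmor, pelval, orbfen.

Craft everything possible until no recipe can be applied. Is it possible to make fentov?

Yes

Using Recipe 2, umbmar and pelmor make raxeld.
Using Recipe 4, pelmor, orbfen, and raxeld make fentov.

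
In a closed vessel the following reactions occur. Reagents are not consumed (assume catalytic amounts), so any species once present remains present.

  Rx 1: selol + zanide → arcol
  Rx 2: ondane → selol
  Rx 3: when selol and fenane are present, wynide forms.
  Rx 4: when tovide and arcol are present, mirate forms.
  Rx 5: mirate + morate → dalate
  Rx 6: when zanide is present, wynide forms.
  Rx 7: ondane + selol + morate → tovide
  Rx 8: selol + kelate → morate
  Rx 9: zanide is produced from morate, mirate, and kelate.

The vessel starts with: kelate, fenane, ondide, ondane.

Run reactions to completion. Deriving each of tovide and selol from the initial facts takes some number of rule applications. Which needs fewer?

selol

selol: ondane present → selol forms (Rx 2). [1 rule application]
tovide: ondane present → selol forms (Rx 2). selol and kelate present → morate forms (Rx 8). ondane, selol, and morate present → tovide forms (Rx 7). [3 rule applications]
selol needs fewer.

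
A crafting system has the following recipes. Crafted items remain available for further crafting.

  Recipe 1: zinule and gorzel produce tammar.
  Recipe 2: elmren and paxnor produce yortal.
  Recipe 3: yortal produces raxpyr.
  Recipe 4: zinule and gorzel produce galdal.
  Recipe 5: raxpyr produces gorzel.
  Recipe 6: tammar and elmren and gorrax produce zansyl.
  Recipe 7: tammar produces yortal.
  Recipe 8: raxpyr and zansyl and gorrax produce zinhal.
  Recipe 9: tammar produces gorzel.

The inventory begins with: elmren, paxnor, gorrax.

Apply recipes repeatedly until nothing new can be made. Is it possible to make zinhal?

zinhal would need raxpyr, zansyl, and gorrax (Recipe 8), but zansyl is never obtained.

No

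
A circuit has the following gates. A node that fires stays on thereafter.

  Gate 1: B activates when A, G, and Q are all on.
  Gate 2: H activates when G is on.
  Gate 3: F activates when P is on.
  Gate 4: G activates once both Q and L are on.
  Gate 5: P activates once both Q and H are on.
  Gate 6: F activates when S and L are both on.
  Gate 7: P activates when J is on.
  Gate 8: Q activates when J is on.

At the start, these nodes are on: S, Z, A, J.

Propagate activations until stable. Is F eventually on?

Yes

J is on, so P activates (Gate 7).
Gate 3: P on → F on.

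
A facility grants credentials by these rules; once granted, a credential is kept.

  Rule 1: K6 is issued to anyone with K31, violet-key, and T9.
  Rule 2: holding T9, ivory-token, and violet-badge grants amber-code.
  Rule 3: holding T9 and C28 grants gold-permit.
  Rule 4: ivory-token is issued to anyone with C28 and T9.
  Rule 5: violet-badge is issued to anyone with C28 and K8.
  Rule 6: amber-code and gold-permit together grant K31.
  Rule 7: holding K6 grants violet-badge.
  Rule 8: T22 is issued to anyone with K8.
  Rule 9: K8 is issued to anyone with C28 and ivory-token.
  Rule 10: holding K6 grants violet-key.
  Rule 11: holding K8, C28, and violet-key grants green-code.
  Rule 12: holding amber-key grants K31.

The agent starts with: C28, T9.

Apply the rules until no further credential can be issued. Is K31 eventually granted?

Holding T9 and C28 grants gold-permit (Rule 3).
Holding C28 and T9 grants ivory-token (Rule 4).
Holding C28 and ivory-token grants K8 (Rule 9).
Holding C28 and K8 grants violet-badge (Rule 5).
Holding T9, ivory-token, and violet-badge grants amber-code (Rule 2).
Holding amber-code and gold-permit grants K31 (Rule 6).

Yes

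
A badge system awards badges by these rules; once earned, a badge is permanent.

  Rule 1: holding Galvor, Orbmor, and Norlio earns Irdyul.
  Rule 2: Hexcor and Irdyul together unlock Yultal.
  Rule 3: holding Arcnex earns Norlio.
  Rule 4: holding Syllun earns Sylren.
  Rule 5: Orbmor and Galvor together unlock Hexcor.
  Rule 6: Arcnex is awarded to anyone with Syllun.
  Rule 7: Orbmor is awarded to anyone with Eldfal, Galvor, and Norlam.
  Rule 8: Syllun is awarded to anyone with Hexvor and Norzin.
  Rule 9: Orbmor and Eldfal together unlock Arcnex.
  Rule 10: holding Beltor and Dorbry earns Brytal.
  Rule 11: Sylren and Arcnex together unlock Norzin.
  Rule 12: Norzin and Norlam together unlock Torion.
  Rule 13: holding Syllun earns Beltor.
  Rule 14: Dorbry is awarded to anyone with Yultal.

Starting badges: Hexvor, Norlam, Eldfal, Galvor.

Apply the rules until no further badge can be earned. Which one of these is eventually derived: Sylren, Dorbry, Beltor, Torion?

With Eldfal, Galvor, and Norlam, Orbmor is earned (Rule 7).
With Orbmor and Eldfal, Arcnex is earned (Rule 9).
With Orbmor and Galvor, Hexcor is earned (Rule 5).
With Arcnex, Norlio is earned (Rule 3).
With Galvor, Orbmor, and Norlio, Irdyul is earned (Rule 1).
With Hexcor and Irdyul, Yultal is earned (Rule 2).
With Yultal, Dorbry is earned (Rule 14).
Torion would need Norzin and Norlam (Rule 12), but Norzin is never earned. Sylren would need Syllun (Rule 4), but Syllun is never earned. Beltor would need Syllun (Rule 13), but Syllun is never earned.

Dorbry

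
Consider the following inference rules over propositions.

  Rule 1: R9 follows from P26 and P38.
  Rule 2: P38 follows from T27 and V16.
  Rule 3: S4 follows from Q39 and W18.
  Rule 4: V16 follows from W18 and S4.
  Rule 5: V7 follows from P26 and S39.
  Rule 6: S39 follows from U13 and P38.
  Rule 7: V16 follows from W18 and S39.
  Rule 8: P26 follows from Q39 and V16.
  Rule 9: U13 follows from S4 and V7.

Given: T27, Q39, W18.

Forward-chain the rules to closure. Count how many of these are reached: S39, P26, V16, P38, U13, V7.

From Q39 and W18, Rule 3 gives S4.
W18 and S4 hold, so V16 follows (Rule 4).
From T27 and V16, Rule 2 gives P38.
From Q39 and V16, Rule 8 gives P26.
S39 would need U13 and P38 (Rule 6), but U13 is never established.
P26: reached.
V16: reached.
P38: reached.
U13 would need S4 and V7 (Rule 9), but V7 is never established.
V7 would need P26 and S39 (Rule 5), but S39 is never established.
Reached: P26, V16, and P38 — 3 of the 6.

3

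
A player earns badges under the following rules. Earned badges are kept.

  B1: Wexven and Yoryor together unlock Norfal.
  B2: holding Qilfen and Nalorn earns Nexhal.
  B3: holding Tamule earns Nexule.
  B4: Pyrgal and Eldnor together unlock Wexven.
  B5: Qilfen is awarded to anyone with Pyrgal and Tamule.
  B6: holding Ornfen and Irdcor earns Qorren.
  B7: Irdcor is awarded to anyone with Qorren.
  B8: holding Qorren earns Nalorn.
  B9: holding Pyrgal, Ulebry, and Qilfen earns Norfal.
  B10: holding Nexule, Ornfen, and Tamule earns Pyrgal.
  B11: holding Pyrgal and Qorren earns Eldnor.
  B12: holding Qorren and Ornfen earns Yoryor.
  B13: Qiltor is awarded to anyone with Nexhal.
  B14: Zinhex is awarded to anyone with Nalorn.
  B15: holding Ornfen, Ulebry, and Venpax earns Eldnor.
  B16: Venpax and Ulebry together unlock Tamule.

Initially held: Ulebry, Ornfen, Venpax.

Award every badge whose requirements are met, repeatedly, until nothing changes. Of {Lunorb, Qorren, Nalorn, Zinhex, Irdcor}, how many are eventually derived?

No rule produces Lunorb, and it is not given.
Qorren would need Ornfen and Irdcor (B6), but Irdcor is never earned.
Nalorn would need Qorren (B8), but Qorren is never earned.
Zinhex would need Nalorn (B14), but Nalorn is never earned.
Irdcor would need Qorren (B7), but Qorren is never earned.
None of the 5 are reached.

0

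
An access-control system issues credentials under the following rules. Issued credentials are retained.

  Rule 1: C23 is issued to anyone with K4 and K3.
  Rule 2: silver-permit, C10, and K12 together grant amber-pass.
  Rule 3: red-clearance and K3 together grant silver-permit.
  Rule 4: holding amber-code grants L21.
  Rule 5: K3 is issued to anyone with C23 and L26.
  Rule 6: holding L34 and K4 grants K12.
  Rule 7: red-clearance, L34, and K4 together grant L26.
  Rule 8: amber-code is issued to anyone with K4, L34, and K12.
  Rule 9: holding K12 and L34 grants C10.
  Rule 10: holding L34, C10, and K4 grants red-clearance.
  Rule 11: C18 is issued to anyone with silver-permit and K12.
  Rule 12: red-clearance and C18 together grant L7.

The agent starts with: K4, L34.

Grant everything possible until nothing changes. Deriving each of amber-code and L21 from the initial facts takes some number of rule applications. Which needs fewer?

amber-code: Holding L34 and K4 grants K12 (Rule 6). Holding K4, L34, and K12 grants amber-code (Rule 8). [2 rule applications]
L21: Holding L34 and K4 grants K12 (Rule 6). Holding K4, L34, and K12 grants amber-code (Rule 8). Holding amber-code grants L21 (Rule 4). [3 rule applications]
amber-code needs fewer.

amber-code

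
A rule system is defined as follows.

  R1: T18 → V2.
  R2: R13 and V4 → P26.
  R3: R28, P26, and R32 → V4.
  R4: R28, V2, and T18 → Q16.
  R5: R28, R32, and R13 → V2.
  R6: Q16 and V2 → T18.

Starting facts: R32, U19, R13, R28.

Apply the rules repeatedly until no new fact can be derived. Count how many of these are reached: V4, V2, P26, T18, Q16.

1

R28, R32, and R13 hold, so V2 follows (R5).
V4 would need R28, P26, and R32 (R3), but P26 is never established.
V2: reached.
P26 would need R13 and V4 (R2), but V4 is never established.
T18 would need Q16 and V2 (R6), but Q16 is never established.
Q16 would need R28, V2, and T18 (R4), but T18 is never established.
Reached: V2 — 1 of the 5.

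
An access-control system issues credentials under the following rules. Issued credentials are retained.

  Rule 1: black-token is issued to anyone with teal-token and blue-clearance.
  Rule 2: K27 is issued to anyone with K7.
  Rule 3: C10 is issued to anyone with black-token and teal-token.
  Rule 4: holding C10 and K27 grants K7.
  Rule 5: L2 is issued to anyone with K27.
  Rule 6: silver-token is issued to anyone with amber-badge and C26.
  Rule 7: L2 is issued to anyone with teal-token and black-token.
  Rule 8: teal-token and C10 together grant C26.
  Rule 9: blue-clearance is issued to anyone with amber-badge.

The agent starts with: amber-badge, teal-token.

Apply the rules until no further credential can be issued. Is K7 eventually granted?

K7 would need C10 and K27 (Rule 4), but K27 is never granted.

No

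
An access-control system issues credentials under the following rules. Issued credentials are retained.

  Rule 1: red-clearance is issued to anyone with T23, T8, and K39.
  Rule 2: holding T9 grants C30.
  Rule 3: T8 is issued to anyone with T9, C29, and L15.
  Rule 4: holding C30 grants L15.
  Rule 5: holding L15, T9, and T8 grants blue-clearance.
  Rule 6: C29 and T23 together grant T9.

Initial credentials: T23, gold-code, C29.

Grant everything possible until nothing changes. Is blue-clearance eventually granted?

Holding C29 and T23 grants T9 (Rule 6).
Holding T9 grants C30 (Rule 2).
Holding C30 grants L15 (Rule 4).
Holding T9, C29, and L15 grants T8 (Rule 3).
Holding L15, T9, and T8 grants blue-clearance (Rule 5).

Yes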